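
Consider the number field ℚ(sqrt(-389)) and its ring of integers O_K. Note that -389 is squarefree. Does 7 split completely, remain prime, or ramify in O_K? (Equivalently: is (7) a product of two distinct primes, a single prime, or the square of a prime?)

Since -389 ≢ 1 mod 4, the ring of integers is ℤ[√-389] with discriminant 4·(-389) = -1556.
7 ∤ -1556, so 7 is unramified.
Compute (-389/7) via Euler: 3^((7-1)/2) mod 7 = 6, so (-389/7) = -1.
d is a non-residue mod p, hence 7 remains inert in O_K.

remains prime (inert)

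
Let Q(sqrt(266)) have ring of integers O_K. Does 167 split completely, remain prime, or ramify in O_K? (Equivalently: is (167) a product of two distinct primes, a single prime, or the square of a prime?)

Since 266 ≢ 1 mod 4, the ring of integers is ℤ[√266] with discriminant 4·266 = 1064.
Since gcd(167, 1064) = 1 the prime 167 does not ramify.
Compute (266/167) via Euler: 99^((167-1)/2) mod 167 = 1, so (266/167) = 1.
Legendre symbol 1 ⇒ 167 is split.

split — (167) = 𝔭₁𝔭₂ with 𝔭₁ ≠ 𝔭₂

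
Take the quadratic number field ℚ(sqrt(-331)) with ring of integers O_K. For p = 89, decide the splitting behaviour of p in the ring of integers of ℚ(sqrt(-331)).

split — (89) = 𝔭₁𝔭₂ with 𝔭₁ ≠ 𝔭₂

-331 mod 4 = 1, hence disc K = -331 and O_K = ℤ[(1+√-331)/2].
disc(K) = -331 is not divisible by 89; 89 is unramified.
Legendre symbol by Euler's criterion: (-331/89) ≡ (-331)^44 ≡ 1 (mod 89), i.e. (-331/89) = 1.
(-331/89) = 1, so 89 splits.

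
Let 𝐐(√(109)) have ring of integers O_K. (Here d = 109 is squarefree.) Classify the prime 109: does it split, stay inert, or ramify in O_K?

Since 109 ≡ 1 mod 4, the ring of integers is ℤ[(1+√109)/2] with discriminant 109.
109 divides disc(K) = 109, so 109 ramifies.

p ramifies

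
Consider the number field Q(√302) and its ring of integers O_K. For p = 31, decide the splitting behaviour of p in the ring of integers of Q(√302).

Since 302 ≢ 1 mod 4, the ring of integers is ℤ[√302] with discriminant 4·302 = 1208.
disc(K) = 1208 is not divisible by 31; 31 is unramified.
Legendre symbol by Euler's criterion: (302/31) ≡ 302^15 ≡ 30 (mod 31), i.e. (302/31) = -1.
Legendre symbol -1 ⇒ 31 is inert.

inert — (31) stays prime in O_K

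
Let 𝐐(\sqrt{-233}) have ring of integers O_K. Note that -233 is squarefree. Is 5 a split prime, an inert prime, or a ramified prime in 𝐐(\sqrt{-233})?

5 remains inert

Since -233 ≢ 1 mod 4, the ring of integers is ℤ[√-233] with discriminant 4·(-233) = -932.
Since gcd(5, -932) = 1 the prime 5 does not ramify.
Compute (-233/5) via Euler: 2^((5-1)/2) mod 5 = 4, so (-233/5) = -1.
(-233/5) = -1, so 5 is inert.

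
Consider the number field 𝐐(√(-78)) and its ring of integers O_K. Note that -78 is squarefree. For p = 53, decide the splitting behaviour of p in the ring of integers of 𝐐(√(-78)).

-78 mod 4 = 2, hence disc K = 4·(-78) = -312 and O_K = ℤ[√-78].
53 ∤ -312, so 53 is unramified.
Compute (-78/53) via Euler: 28^((53-1)/2) mod 53 = 1, so (-78/53) = 1.
Legendre symbol 1 ⇒ 53 is split.

53 splits in O_K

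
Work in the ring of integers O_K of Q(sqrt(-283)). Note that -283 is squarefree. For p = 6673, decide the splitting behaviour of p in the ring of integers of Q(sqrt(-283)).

d = -283 ≡ 1 (mod 4), so O_K = ℤ[(1+√-283)/2] and disc(K) = d = -283.
disc(K) = -283 is not divisible by 6673; 6673 is unramified.
Legendre symbol by Euler's criterion: (-283/6673) ≡ (-283)^3336 ≡ 1 (mod 6673), i.e. (-283/6673) = 1.
Legendre symbol 1 ⇒ 6673 is split.

split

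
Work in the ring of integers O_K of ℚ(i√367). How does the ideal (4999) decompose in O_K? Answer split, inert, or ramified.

split

-367 mod 4 = 1, hence disc K = -367 and O_K = ℤ[(1+√-367)/2].
disc(K) = -367 is not divisible by 4999; 4999 is unramified.
Compute (-367/4999) via Euler: 4632^((4999-1)/2) mod 4999 = 1, so (-367/4999) = 1.
d is a quadratic residue mod p, hence 4999 splits in O_K.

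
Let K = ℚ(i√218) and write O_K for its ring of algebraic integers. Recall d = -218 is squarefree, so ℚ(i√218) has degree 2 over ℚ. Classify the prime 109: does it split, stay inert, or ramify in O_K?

d = -218 ≡ 2 (mod 4), so O_K = ℤ[√-218] and disc(K) = 4d = -872.
disc(K) = -872 = 109·(-8), so p = 109 is ramified.

109 is ramified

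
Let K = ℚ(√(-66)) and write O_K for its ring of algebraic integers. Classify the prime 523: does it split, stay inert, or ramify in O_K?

-66 mod 4 = 2, hence disc K = 4·(-66) = -264 and O_K = ℤ[√-66].
523 ∤ -264, so 523 is unramified.
Euler's criterion: (-66)^261 mod 523 = 522. Thus (-66|523) = -1.
d is a non-residue mod p, hence 523 remains inert in O_K.

remains prime (inert)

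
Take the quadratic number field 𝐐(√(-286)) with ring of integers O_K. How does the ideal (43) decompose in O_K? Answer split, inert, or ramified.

-286 mod 4 = 2, hence disc K = 4·(-286) = -1144 and O_K = ℤ[√-286].
Since gcd(43, -1144) = 1 the prime 43 does not ramify.
Euler's criterion: (-286)^21 mod 43 = 1. Thus (-286|43) = 1.
(-286/43) = 1, so 43 splits.

split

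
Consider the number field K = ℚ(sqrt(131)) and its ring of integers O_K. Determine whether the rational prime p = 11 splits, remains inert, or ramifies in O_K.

d = 131 ≡ 3 (mod 4), so O_K = ℤ[√131] and disc(K) = 4d = 524.
disc(K) = 524 is not divisible by 11; 11 is unramified.
Legendre symbol by Euler's criterion: (131/11) ≡ 131^5 ≡ 10 (mod 11), i.e. (131/11) = -1.
(131/11) = -1, so 11 is inert.

remains prime (inert)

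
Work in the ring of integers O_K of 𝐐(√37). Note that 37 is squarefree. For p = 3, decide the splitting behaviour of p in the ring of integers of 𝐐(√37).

d = 37 ≡ 1 (mod 4), so O_K = ℤ[(1+√37)/2] and disc(K) = d = 37.
disc(K) = 37 is not divisible by 3; 3 is unramified.
Legendre symbol by Euler's criterion: (37/3) ≡ 37^1 ≡ 1 (mod 3), i.e. (37/3) = 1.
(37/3) = 1, so 3 splits.

split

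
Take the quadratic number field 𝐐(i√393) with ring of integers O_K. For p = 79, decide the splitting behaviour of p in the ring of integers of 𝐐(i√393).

-393 mod 4 = 3, hence disc K = 4·(-393) = -1572 and O_K = ℤ[√-393].
Since gcd(79, -1572) = 1 the prime 79 does not ramify.
Euler's criterion: (-393)^39 mod 79 = 1. Thus (-393|79) = 1.
Legendre symbol 1 ⇒ 79 is split.

split — (79) = 𝔭₁𝔭₂ with 𝔭₁ ≠ 𝔭₂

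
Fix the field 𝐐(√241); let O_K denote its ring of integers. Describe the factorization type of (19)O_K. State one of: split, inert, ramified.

inert — (19) stays prime in O_K

241 mod 4 = 1, hence disc K = 241 and O_K = ℤ[(1+√241)/2].
disc(K) = 241 is not divisible by 19; 19 is unramified.
(241/19) = 13^9 mod 19 = 18, giving Legendre symbol -1.
d is a non-residue mod p, hence 19 remains inert in O_K.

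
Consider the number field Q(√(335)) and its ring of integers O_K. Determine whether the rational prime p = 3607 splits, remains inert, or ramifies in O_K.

d = 335 ≡ 3 (mod 4), so O_K = ℤ[√335] and disc(K) = 4d = 1340.
Since gcd(3607, 1340) = 1 the prime 3607 does not ramify.
Compute (335/3607) via Euler: 335^((3607-1)/2) mod 3607 = 1, so (335/3607) = 1.
d is a quadratic residue mod p, hence 3607 splits in O_K.

split — (3607) = 𝔭₁𝔭₂ with 𝔭₁ ≠ 𝔭₂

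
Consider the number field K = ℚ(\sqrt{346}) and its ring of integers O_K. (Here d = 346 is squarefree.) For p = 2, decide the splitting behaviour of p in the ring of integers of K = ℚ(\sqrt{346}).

ramified

Since 346 ≢ 1 mod 4, the ring of integers is ℤ[√346] with discriminant 4·346 = 1384.
2 divides disc(K) = 1384, so 2 ramifies.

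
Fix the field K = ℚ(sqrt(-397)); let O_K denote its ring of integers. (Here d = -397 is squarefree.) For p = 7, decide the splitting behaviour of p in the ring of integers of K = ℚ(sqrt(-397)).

d = -397 ≡ 3 (mod 4), so O_K = ℤ[√-397] and disc(K) = 4d = -1588.
7 ∤ -1588, so 7 is unramified.
Euler's criterion: (-397)^3 mod 7 = 1. Thus (-397|7) = 1.
(-397/7) = 1, so 7 splits.

splits completely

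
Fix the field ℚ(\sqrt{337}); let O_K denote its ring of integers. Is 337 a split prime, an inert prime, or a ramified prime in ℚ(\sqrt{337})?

337 is ramified

337 mod 4 = 1, hence disc K = 337 and O_K = ℤ[(1+√337)/2].
337 divides disc(K) = 337, so 337 ramifies.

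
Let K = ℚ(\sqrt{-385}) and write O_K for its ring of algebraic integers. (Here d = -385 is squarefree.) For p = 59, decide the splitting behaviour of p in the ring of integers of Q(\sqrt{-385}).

split

-385 mod 4 = 3, hence disc K = 4·(-385) = -1540 and O_K = ℤ[√-385].
59 ∤ -1540, so 59 is unramified.
(-385/59) = 28^29 mod 59 = 1, giving Legendre symbol 1.
d is a quadratic residue mod p, hence 59 splits in O_K.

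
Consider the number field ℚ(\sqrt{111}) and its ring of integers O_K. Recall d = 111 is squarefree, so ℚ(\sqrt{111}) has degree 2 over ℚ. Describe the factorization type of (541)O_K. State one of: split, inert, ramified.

d = 111 ≡ 3 (mod 4), so O_K = ℤ[√111] and disc(K) = 4d = 444.
disc(K) = 444 is not divisible by 541; 541 is unramified.
Legendre symbol by Euler's criterion: (111/541) ≡ 111^270 ≡ 540 (mod 541), i.e. (111/541) = -1.
Legendre symbol -1 ⇒ 541 is inert.

541 remains inert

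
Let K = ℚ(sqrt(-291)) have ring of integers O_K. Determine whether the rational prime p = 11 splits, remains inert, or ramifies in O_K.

d = -291 ≡ 1 (mod 4), so O_K = ℤ[(1+√-291)/2] and disc(K) = d = -291.
disc(K) = -291 is not divisible by 11; 11 is unramified.
(-291/11) = 6^5 mod 11 = 10, giving Legendre symbol -1.
d is a non-residue mod p, hence 11 remains inert in O_K.

11 remains inert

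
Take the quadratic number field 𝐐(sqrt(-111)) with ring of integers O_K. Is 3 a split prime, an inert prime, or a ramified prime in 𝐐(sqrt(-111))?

ramified

-111 mod 4 = 1, hence disc K = -111 and O_K = ℤ[(1+√-111)/2].
Ramification test: 3 | -111. The prime 3 ramifies in K.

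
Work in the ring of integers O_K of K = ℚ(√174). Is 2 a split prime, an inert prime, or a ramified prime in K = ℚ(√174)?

d = 174 ≡ 2 (mod 4), so O_K = ℤ[√174] and disc(K) = 4d = 696.
disc(K) = 696 = 2·348, so p = 2 is ramified.

ramified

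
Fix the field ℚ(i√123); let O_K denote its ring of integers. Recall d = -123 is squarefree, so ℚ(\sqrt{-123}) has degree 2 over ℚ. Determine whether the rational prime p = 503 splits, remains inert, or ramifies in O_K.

split

Since -123 ≡ 1 mod 4, the ring of integers is ℤ[(1+√-123)/2] with discriminant -123.
disc(K) = -123 is not divisible by 503; 503 is unramified.
Legendre symbol by Euler's criterion: (-123/503) ≡ (-123)^251 ≡ 1 (mod 503), i.e. (-123/503) = 1.
(-123/503) = 1, so 503 splits.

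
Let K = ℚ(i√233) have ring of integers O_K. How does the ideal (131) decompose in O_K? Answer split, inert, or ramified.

131 remains inert

-233 mod 4 = 3, hence disc K = 4·(-233) = -932 and O_K = ℤ[√-233].
Since gcd(131, -932) = 1 the prime 131 does not ramify.
Euler's criterion: (-233)^65 mod 131 = 130. Thus (-233|131) = -1.
Legendre symbol -1 ⇒ 131 is inert.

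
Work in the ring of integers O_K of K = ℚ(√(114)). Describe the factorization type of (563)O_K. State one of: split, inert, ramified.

inert

Since 114 ≢ 1 mod 4, the ring of integers is ℤ[√114] with discriminant 4·114 = 456.
563 ∤ 456, so 563 is unramified.
Euler's criterion: 114^281 mod 563 = 562. Thus (114|563) = -1.
d is a non-residue mod p, hence 563 remains inert in O_K.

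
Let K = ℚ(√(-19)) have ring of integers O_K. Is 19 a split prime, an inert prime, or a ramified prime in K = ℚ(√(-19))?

ramified — (19) = 𝔭²

-19 mod 4 = 1, hence disc K = -19 and O_K = ℤ[(1+√-19)/2].
Ramification test: 19 | -19. The prime 19 ramifies in K.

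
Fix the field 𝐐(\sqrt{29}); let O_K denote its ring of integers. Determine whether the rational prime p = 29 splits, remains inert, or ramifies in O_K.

d = 29 ≡ 1 (mod 4), so O_K = ℤ[(1+√29)/2] and disc(K) = d = 29.
Ramification test: 29 | 29. The prime 29 ramifies in K.

ramified — (29) = 𝔭²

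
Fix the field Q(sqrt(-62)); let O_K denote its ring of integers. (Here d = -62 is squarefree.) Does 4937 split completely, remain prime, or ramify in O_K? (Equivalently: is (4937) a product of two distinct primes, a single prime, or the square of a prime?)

Since -62 ≢ 1 mod 4, the ring of integers is ℤ[√-62] with discriminant 4·(-62) = -248.
Since gcd(4937, -248) = 1 the prime 4937 does not ramify.
Legendre symbol by Euler's criterion: (-62/4937) ≡ (-62)^2468 ≡ 1 (mod 4937), i.e. (-62/4937) = 1.
Legendre symbol 1 ⇒ 4937 is split.

split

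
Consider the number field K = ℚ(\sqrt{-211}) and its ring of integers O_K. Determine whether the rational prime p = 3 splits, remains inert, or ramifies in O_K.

-211 mod 4 = 1, hence disc K = -211 and O_K = ℤ[(1+√-211)/2].
Since gcd(3, -211) = 1 the prime 3 does not ramify.
Compute (-211/3) via Euler: 2^((3-1)/2) mod 3 = 2, so (-211/3) = -1.
d is a non-residue mod p, hence 3 remains inert in O_K.

remains prime (inert)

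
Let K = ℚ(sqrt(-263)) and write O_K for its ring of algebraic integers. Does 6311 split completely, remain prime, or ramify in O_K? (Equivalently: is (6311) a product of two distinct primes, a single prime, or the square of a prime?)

inert

d = -263 ≡ 1 (mod 4), so O_K = ℤ[(1+√-263)/2] and disc(K) = d = -263.
6311 ∤ -263, so 6311 is unramified.
Compute (-263/6311) via Euler: 6048^((6311-1)/2) mod 6311 = 6310, so (-263/6311) = -1.
d is a non-residue mod p, hence 6311 remains inert in O_K.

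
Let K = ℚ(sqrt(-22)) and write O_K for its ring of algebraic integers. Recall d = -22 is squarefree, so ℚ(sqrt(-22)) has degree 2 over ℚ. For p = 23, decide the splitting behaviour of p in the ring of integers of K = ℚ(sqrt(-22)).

23 splits in O_K

d = -22 ≡ 2 (mod 4), so O_K = ℤ[√-22] and disc(K) = 4d = -88.
Since gcd(23, -88) = 1 the prime 23 does not ramify.
(-22/23) = 1^11 mod 23 = 1, giving Legendre symbol 1.
(-22/23) = 1, so 23 splits.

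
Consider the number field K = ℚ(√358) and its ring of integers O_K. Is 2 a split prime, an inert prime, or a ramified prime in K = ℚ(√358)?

ramifies in O_K

358 mod 4 = 2, hence disc K = 4·358 = 1432 and O_K = ℤ[√358].
2 divides disc(K) = 1432, so 2 ramifies.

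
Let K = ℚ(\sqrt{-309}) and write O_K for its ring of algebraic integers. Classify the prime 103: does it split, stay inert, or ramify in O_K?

Since -309 ≢ 1 mod 4, the ring of integers is ℤ[√-309] with discriminant 4·(-309) = -1236.
Ramification test: 103 | -1236. The prime 103 ramifies in K.

ramified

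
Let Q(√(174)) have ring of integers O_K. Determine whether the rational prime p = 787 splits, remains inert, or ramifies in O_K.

split

Since 174 ≢ 1 mod 4, the ring of integers is ℤ[√174] with discriminant 4·174 = 696.
disc(K) = 696 is not divisible by 787; 787 is unramified.
Legendre symbol by Euler's criterion: (174/787) ≡ 174^393 ≡ 1 (mod 787), i.e. (174/787) = 1.
d is a quadratic residue mod p, hence 787 splits in O_K.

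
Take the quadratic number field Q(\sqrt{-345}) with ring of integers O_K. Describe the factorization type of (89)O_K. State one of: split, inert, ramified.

split — (89) = 𝔭₁𝔭₂ with 𝔭₁ ≠ 𝔭₂

-345 mod 4 = 3, hence disc K = 4·(-345) = -1380 and O_K = ℤ[√-345].
disc(K) = -1380 is not divisible by 89; 89 is unramified.
Legendre symbol by Euler's criterion: (-345/89) ≡ (-345)^44 ≡ 1 (mod 89), i.e. (-345/89) = 1.
Legendre symbol 1 ⇒ 89 is split.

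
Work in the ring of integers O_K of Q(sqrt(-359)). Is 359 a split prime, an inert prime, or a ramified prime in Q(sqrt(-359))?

ramified

-359 mod 4 = 1, hence disc K = -359 and O_K = ℤ[(1+√-359)/2].
359 divides disc(K) = -359, so 359 ramifies.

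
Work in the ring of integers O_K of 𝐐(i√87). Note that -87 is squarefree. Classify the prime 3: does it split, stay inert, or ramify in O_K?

Since -87 ≡ 1 mod 4, the ring of integers is ℤ[(1+√-87)/2] with discriminant -87.
disc(K) = -87 = 3·(-29), so p = 3 is ramified.

ramifies in O_K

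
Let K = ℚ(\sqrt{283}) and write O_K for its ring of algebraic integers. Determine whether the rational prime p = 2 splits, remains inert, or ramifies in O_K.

Since 283 ≢ 1 mod 4, the ring of integers is ℤ[√283] with discriminant 4·283 = 1132.
2 divides disc(K) = 1132, so 2 ramifies.

ramified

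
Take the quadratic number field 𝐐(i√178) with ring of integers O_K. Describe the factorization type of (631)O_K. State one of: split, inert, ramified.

-178 mod 4 = 2, hence disc K = 4·(-178) = -712 and O_K = ℤ[√-178].
disc(K) = -712 is not divisible by 631; 631 is unramified.
Euler's criterion: (-178)^315 mod 631 = 630. Thus (-178|631) = -1.
(-178/631) = -1, so 631 is inert.

631 remains inert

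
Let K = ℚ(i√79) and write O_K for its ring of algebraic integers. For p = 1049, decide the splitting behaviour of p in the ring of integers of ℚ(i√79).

1049 splits in O_K

-79 mod 4 = 1, hence disc K = -79 and O_K = ℤ[(1+√-79)/2].
1049 ∤ -79, so 1049 is unramified.
Euler's criterion: (-79)^524 mod 1049 = 1. Thus (-79|1049) = 1.
Legendre symbol 1 ⇒ 1049 is split.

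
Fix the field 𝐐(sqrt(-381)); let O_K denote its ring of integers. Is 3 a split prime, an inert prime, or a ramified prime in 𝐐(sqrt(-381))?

ramifies in O_K

d = -381 ≡ 3 (mod 4), so O_K = ℤ[√-381] and disc(K) = 4d = -1524.
disc(K) = -1524 = 3·(-508), so p = 3 is ramified.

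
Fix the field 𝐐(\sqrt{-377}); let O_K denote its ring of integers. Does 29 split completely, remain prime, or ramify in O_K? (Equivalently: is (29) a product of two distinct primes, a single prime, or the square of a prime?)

-377 mod 4 = 3, hence disc K = 4·(-377) = -1508 and O_K = ℤ[√-377].
disc(K) = -1508 = 29·(-52), so p = 29 is ramified.

p ramifies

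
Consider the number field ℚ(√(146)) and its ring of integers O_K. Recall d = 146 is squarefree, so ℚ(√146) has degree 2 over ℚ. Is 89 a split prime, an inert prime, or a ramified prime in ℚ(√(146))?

89 splits in O_K

Since 146 ≢ 1 mod 4, the ring of integers is ℤ[√146] with discriminant 4·146 = 584.
89 ∤ 584, so 89 is unramified.
(146/89) = 57^44 mod 89 = 1, giving Legendre symbol 1.
(146/89) = 1, so 89 splits.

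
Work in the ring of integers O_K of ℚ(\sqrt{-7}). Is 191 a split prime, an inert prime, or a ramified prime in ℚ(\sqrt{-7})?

split — (191) = 𝔭₁𝔭₂ with 𝔭₁ ≠ 𝔭₂

Since -7 ≡ 1 mod 4, the ring of integers is ℤ[(1+√-7)/2] with discriminant -7.
disc(K) = -7 is not divisible by 191; 191 is unramified.
Compute (-7/191) via Euler: 184^((191-1)/2) mod 191 = 1, so (-7/191) = 1.
Legendre symbol 1 ⇒ 191 is split.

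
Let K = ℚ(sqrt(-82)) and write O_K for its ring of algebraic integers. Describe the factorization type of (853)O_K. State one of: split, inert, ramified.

remains prime (inert)

Since -82 ≢ 1 mod 4, the ring of integers is ℤ[√-82] with discriminant 4·(-82) = -328.
Since gcd(853, -328) = 1 the prime 853 does not ramify.
Compute (-82/853) via Euler: 771^((853-1)/2) mod 853 = 852, so (-82/853) = -1.
d is a non-residue mod p, hence 853 remains inert in O_K.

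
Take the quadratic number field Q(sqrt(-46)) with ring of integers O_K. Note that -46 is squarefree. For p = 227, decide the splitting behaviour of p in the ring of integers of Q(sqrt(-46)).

split

d = -46 ≡ 2 (mod 4), so O_K = ℤ[√-46] and disc(K) = 4d = -184.
227 ∤ -184, so 227 is unramified.
Euler's criterion: (-46)^113 mod 227 = 1. Thus (-46|227) = 1.
Legendre symbol 1 ⇒ 227 is split.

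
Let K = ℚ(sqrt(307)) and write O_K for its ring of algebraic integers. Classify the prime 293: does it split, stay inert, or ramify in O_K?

p splits

d = 307 ≡ 3 (mod 4), so O_K = ℤ[√307] and disc(K) = 4d = 1228.
293 ∤ 1228, so 293 is unramified.
Compute (307/293) via Euler: 14^((293-1)/2) mod 293 = 1, so (307/293) = 1.
Legendre symbol 1 ⇒ 293 is split.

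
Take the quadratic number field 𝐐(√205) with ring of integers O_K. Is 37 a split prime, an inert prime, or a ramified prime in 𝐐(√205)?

205 mod 4 = 1, hence disc K = 205 and O_K = ℤ[(1+√205)/2].
37 ∤ 205, so 37 is unramified.
Legendre symbol by Euler's criterion: (205/37) ≡ 205^18 ≡ 36 (mod 37), i.e. (205/37) = -1.
(205/37) = -1, so 37 is inert.

remains prime (inert)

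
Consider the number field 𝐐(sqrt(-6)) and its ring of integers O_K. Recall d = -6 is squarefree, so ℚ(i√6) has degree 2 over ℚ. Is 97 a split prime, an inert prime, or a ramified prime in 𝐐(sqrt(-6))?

Since -6 ≢ 1 mod 4, the ring of integers is ℤ[√-6] with discriminant 4·(-6) = -24.
Since gcd(97, -24) = 1 the prime 97 does not ramify.
Compute (-6/97) via Euler: 91^((97-1)/2) mod 97 = 1, so (-6/97) = 1.
Legendre symbol 1 ⇒ 97 is split.

97 splits in O_K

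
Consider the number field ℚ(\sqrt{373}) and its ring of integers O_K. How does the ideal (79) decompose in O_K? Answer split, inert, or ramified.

inert

d = 373 ≡ 1 (mod 4), so O_K = ℤ[(1+√373)/2] and disc(K) = d = 373.
Since gcd(79, 373) = 1 the prime 79 does not ramify.
(373/79) = 57^39 mod 79 = 78, giving Legendre symbol -1.
(373/79) = -1, so 79 is inert.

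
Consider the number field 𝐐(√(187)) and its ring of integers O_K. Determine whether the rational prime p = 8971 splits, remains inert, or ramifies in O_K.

187 mod 4 = 3, hence disc K = 4·187 = 748 and O_K = ℤ[√187].
disc(K) = 748 is not divisible by 8971; 8971 is unramified.
Legendre symbol by Euler's criterion: (187/8971) ≡ 187^4485 ≡ 8970 (mod 8971), i.e. (187/8971) = -1.
d is a non-residue mod p, hence 8971 remains inert in O_K.

inert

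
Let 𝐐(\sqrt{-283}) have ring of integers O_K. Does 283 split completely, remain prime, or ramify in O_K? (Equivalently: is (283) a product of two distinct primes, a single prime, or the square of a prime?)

p ramifies

-283 mod 4 = 1, hence disc K = -283 and O_K = ℤ[(1+√-283)/2].
disc(K) = -283 = 283·(-1), so p = 283 is ramified.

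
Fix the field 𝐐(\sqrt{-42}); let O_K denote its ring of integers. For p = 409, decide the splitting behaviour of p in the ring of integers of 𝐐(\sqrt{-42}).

-42 mod 4 = 2, hence disc K = 4·(-42) = -168 and O_K = ℤ[√-42].
409 ∤ -168, so 409 is unramified.
Compute (-42/409) via Euler: 367^((409-1)/2) mod 409 = 408, so (-42/409) = -1.
Legendre symbol -1 ⇒ 409 is inert.

409 remains inert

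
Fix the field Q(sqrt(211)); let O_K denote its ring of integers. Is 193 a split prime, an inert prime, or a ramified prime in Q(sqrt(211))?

p splits

Since 211 ≢ 1 mod 4, the ring of integers is ℤ[√211] with discriminant 4·211 = 844.
Since gcd(193, 844) = 1 the prime 193 does not ramify.
Compute (211/193) via Euler: 18^((193-1)/2) mod 193 = 1, so (211/193) = 1.
d is a quadratic residue mod p, hence 193 splits in O_K.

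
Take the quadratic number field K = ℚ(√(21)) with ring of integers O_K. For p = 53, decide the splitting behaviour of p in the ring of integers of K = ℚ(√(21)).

inert

21 mod 4 = 1, hence disc K = 21 and O_K = ℤ[(1+√21)/2].
Since gcd(53, 21) = 1 the prime 53 does not ramify.
Euler's criterion: 21^26 mod 53 = 52. Thus (21|53) = -1.
Legendre symbol -1 ⇒ 53 is inert.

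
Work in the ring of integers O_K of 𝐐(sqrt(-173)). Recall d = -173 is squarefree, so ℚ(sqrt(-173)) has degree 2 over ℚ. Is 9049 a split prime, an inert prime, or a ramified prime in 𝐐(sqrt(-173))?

-173 mod 4 = 3, hence disc K = 4·(-173) = -692 and O_K = ℤ[√-173].
9049 ∤ -692, so 9049 is unramified.
Legendre symbol by Euler's criterion: (-173/9049) ≡ (-173)^4524 ≡ 9048 (mod 9049), i.e. (-173/9049) = -1.
d is a non-residue mod p, hence 9049 remains inert in O_K.

remains prime (inert)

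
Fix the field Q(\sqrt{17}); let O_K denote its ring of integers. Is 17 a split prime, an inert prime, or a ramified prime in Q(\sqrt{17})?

ramifies in O_K

17 mod 4 = 1, hence disc K = 17 and O_K = ℤ[(1+√17)/2].
17 divides disc(K) = 17, so 17 ramifies.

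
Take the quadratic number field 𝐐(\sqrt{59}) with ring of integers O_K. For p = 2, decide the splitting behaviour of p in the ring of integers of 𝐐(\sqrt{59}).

59 mod 4 = 3, hence disc K = 4·59 = 236 and O_K = ℤ[√59].
2 divides disc(K) = 236, so 2 ramifies.

p ramifies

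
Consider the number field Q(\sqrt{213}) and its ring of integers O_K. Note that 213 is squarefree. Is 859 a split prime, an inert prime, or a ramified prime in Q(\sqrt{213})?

remains prime (inert)

Since 213 ≡ 1 mod 4, the ring of integers is ℤ[(1+√213)/2] with discriminant 213.
Since gcd(859, 213) = 1 the prime 859 does not ramify.
Legendre symbol by Euler's criterion: (213/859) ≡ 213^429 ≡ 858 (mod 859), i.e. (213/859) = -1.
d is a non-residue mod p, hence 859 remains inert in O_K.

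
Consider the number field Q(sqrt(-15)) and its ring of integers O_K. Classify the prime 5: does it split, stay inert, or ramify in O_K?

-15 mod 4 = 1, hence disc K = -15 and O_K = ℤ[(1+√-15)/2].
Ramification test: 5 | -15. The prime 5 ramifies in K.

ramified — (5) = 𝔭²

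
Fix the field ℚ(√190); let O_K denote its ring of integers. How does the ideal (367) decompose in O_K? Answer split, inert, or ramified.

190 mod 4 = 2, hence disc K = 4·190 = 760 and O_K = ℤ[√190].
367 ∤ 760, so 367 is unramified.
Compute (190/367) via Euler: 190^((367-1)/2) mod 367 = 1, so (190/367) = 1.
Legendre symbol 1 ⇒ 367 is split.

split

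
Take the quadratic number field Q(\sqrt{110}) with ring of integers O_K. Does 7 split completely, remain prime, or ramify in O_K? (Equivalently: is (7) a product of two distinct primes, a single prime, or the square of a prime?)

remains prime (inert)

110 mod 4 = 2, hence disc K = 4·110 = 440 and O_K = ℤ[√110].
7 ∤ 440, so 7 is unramified.
(110/7) = 5^3 mod 7 = 6, giving Legendre symbol -1.
d is a non-residue mod p, hence 7 remains inert in O_K.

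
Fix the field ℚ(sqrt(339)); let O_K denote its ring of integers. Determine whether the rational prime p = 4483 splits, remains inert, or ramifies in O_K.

Since 339 ≢ 1 mod 4, the ring of integers is ℤ[√339] with discriminant 4·339 = 1356.
Since gcd(4483, 1356) = 1 the prime 4483 does not ramify.
Compute (339/4483) via Euler: 339^((4483-1)/2) mod 4483 = 1, so (339/4483) = 1.
Legendre symbol 1 ⇒ 4483 is split.

p splits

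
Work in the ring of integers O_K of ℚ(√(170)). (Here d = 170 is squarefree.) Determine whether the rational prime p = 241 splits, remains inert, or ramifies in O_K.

170 mod 4 = 2, hence disc K = 4·170 = 680 and O_K = ℤ[√170].
disc(K) = 680 is not divisible by 241; 241 is unramified.
Euler's criterion: 170^120 mod 241 = 240. Thus (170|241) = -1.
Legendre symbol -1 ⇒ 241 is inert.

p is inert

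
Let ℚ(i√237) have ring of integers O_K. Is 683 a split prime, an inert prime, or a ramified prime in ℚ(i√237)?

683 splits in O_K

-237 mod 4 = 3, hence disc K = 4·(-237) = -948 and O_K = ℤ[√-237].
Since gcd(683, -948) = 1 the prime 683 does not ramify.
(-237/683) = 446^341 mod 683 = 1, giving Legendre symbol 1.
Legendre symbol 1 ⇒ 683 is split.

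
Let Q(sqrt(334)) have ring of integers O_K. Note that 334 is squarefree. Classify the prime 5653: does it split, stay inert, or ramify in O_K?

split — (5653) = 𝔭₁𝔭₂ with 𝔭₁ ≠ 𝔭₂

334 mod 4 = 2, hence disc K = 4·334 = 1336 and O_K = ℤ[√334].
5653 ∤ 1336, so 5653 is unramified.
Euler's criterion: 334^2826 mod 5653 = 1. Thus (334|5653) = 1.
Legendre symbol 1 ⇒ 5653 is split.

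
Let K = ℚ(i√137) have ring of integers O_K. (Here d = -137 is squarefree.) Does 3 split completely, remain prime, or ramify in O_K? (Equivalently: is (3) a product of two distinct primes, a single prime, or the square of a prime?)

splits completely

-137 mod 4 = 3, hence disc K = 4·(-137) = -548 and O_K = ℤ[√-137].
3 ∤ -548, so 3 is unramified.
(-137/3) = 1^1 mod 3 = 1, giving Legendre symbol 1.
d is a quadratic residue mod p, hence 3 splits in O_K.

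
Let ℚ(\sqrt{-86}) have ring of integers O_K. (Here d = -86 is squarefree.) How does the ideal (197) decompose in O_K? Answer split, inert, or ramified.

inert — (197) stays prime in O_K

-86 mod 4 = 2, hence disc K = 4·(-86) = -344 and O_K = ℤ[√-86].
197 ∤ -344, so 197 is unramified.
Euler's criterion: (-86)^98 mod 197 = 196. Thus (-86|197) = -1.
d is a non-residue mod p, hence 197 remains inert in O_K.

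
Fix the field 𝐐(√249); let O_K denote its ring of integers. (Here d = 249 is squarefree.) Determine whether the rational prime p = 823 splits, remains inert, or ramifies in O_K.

remains prime (inert)

Since 249 ≡ 1 mod 4, the ring of integers is ℤ[(1+√249)/2] with discriminant 249.
823 ∤ 249, so 823 is unramified.
(249/823) = 249^411 mod 823 = 822, giving Legendre symbol -1.
Legendre symbol -1 ⇒ 823 is inert.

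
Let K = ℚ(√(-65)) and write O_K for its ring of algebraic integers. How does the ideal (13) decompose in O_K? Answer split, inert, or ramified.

Since -65 ≢ 1 mod 4, the ring of integers is ℤ[√-65] with discriminant 4·(-65) = -260.
disc(K) = -260 = 13·(-20), so p = 13 is ramified.

ramifies in O_K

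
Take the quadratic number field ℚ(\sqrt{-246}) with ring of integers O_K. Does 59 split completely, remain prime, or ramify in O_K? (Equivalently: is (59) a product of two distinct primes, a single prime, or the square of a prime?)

split

Since -246 ≢ 1 mod 4, the ring of integers is ℤ[√-246] with discriminant 4·(-246) = -984.
Since gcd(59, -984) = 1 the prime 59 does not ramify.
Legendre symbol by Euler's criterion: (-246/59) ≡ (-246)^29 ≡ 1 (mod 59), i.e. (-246/59) = 1.
d is a quadratic residue mod p, hence 59 splits in O_K.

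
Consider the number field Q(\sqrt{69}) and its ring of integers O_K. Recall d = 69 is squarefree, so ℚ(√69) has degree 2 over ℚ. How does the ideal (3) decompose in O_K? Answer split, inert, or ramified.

3 is ramified

Since 69 ≡ 1 mod 4, the ring of integers is ℤ[(1+√69)/2] with discriminant 69.
3 divides disc(K) = 69, so 3 ramifies.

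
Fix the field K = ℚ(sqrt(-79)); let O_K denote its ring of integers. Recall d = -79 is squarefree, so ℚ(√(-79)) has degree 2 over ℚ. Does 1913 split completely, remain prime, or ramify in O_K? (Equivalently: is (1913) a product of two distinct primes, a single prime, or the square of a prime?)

p is inert

-79 mod 4 = 1, hence disc K = -79 and O_K = ℤ[(1+√-79)/2].
1913 ∤ -79, so 1913 is unramified.
Euler's criterion: (-79)^956 mod 1913 = 1912. Thus (-79|1913) = -1.
d is a non-residue mod p, hence 1913 remains inert in O_K.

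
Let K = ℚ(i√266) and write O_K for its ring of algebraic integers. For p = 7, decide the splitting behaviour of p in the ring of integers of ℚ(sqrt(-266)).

7 is ramified

d = -266 ≡ 2 (mod 4), so O_K = ℤ[√-266] and disc(K) = 4d = -1064.
disc(K) = -1064 = 7·(-152), so p = 7 is ramified.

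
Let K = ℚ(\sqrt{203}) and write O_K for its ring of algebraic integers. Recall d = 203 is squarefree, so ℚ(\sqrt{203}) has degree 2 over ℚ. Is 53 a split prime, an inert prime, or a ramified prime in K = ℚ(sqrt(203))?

203 mod 4 = 3, hence disc K = 4·203 = 812 and O_K = ℤ[√203].
disc(K) = 812 is not divisible by 53; 53 is unramified.
Euler's criterion: 203^26 mod 53 = 1. Thus (203|53) = 1.
(203/53) = 1, so 53 splits.

53 splits in O_K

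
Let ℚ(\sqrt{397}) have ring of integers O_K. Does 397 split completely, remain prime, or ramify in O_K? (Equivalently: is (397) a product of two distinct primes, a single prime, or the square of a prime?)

d = 397 ≡ 1 (mod 4), so O_K = ℤ[(1+√397)/2] and disc(K) = d = 397.
disc(K) = 397 = 397·1, so p = 397 is ramified.

ramified — (397) = 𝔭²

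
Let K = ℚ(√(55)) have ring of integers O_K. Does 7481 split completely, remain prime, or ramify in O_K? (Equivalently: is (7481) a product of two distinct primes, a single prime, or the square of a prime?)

splits completely

55 mod 4 = 3, hence disc K = 4·55 = 220 and O_K = ℤ[√55].
7481 ∤ 220, so 7481 is unramified.
Euler's criterion: 55^3740 mod 7481 = 1. Thus (55|7481) = 1.
d is a quadratic residue mod p, hence 7481 splits in O_K.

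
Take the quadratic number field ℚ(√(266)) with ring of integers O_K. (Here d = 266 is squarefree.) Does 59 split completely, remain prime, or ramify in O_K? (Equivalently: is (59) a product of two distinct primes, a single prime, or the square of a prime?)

d = 266 ≡ 2 (mod 4), so O_K = ℤ[√266] and disc(K) = 4d = 1064.
Since gcd(59, 1064) = 1 the prime 59 does not ramify.
Euler's criterion: 266^29 mod 59 = 58. Thus (266|59) = -1.
d is a non-residue mod p, hence 59 remains inert in O_K.

remains prime (inert)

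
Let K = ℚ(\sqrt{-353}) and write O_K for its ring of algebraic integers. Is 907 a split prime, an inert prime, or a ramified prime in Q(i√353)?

d = -353 ≡ 3 (mod 4), so O_K = ℤ[√-353] and disc(K) = 4d = -1412.
Since gcd(907, -1412) = 1 the prime 907 does not ramify.
Compute (-353/907) via Euler: 554^((907-1)/2) mod 907 = 906, so (-353/907) = -1.
Legendre symbol -1 ⇒ 907 is inert.

remains prime (inert)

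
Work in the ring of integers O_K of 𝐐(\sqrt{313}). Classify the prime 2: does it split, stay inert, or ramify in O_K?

313 mod 4 = 1, hence disc K = 313 and O_K = ℤ[(1+√313)/2].
2 ∤ 313, so 2 is unramified.
For p = 2 with d ≡ 1 (mod 4): d mod 8 = 1, so 2 splits.

p splits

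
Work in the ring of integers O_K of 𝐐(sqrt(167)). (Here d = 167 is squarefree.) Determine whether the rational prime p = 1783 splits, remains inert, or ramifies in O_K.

split — (1783) = 𝔭₁𝔭₂ with 𝔭₁ ≠ 𝔭₂

Since 167 ≢ 1 mod 4, the ring of integers is ℤ[√167] with discriminant 4·167 = 668.
disc(K) = 668 is not divisible by 1783; 1783 is unramified.
Legendre symbol by Euler's criterion: (167/1783) ≡ 167^891 ≡ 1 (mod 1783), i.e. (167/1783) = 1.
d is a quadratic residue mod p, hence 1783 splits in O_K.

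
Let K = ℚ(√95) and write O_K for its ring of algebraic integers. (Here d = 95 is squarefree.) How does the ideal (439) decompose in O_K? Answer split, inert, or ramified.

439 splits in O_K

Since 95 ≢ 1 mod 4, the ring of integers is ℤ[√95] with discriminant 4·95 = 380.
439 ∤ 380, so 439 is unramified.
Euler's criterion: 95^219 mod 439 = 1. Thus (95|439) = 1.
(95/439) = 1, so 439 splits.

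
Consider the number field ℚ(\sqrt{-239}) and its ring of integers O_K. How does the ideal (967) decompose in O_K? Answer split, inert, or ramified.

967 splits in O_K

Since -239 ≡ 1 mod 4, the ring of integers is ℤ[(1+√-239)/2] with discriminant -239.
Since gcd(967, -239) = 1 the prime 967 does not ramify.
(-239/967) = 728^483 mod 967 = 1, giving Legendre symbol 1.
Legendre symbol 1 ⇒ 967 is split.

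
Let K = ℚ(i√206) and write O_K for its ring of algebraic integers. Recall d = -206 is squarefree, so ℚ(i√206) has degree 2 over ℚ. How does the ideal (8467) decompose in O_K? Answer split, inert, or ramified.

Since -206 ≢ 1 mod 4, the ring of integers is ℤ[√-206] with discriminant 4·(-206) = -824.
Since gcd(8467, -824) = 1 the prime 8467 does not ramify.
(-206/8467) = 8261^4233 mod 8467 = 1, giving Legendre symbol 1.
d is a quadratic residue mod p, hence 8467 splits in O_K.

split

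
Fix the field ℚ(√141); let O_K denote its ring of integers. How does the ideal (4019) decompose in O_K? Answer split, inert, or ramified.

p is inert

d = 141 ≡ 1 (mod 4), so O_K = ℤ[(1+√141)/2] and disc(K) = d = 141.
disc(K) = 141 is not divisible by 4019; 4019 is unramified.
Legendre symbol by Euler's criterion: (141/4019) ≡ 141^2009 ≡ 4018 (mod 4019), i.e. (141/4019) = -1.
Legendre symbol -1 ⇒ 4019 is inert.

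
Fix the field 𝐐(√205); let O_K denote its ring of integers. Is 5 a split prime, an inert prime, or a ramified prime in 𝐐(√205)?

d = 205 ≡ 1 (mod 4), so O_K = ℤ[(1+√205)/2] and disc(K) = d = 205.
disc(K) = 205 = 5·41, so p = 5 is ramified.

p ramifies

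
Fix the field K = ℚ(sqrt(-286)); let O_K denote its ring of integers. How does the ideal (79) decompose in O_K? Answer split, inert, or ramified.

d = -286 ≡ 2 (mod 4), so O_K = ℤ[√-286] and disc(K) = 4d = -1144.
disc(K) = -1144 is not divisible by 79; 79 is unramified.
Euler's criterion: (-286)^39 mod 79 = 78. Thus (-286|79) = -1.
d is a non-residue mod p, hence 79 remains inert in O_K.

79 remains inert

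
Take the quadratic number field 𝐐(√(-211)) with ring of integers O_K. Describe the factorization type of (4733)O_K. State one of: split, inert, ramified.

inert

Since -211 ≡ 1 mod 4, the ring of integers is ℤ[(1+√-211)/2] with discriminant -211.
Since gcd(4733, -211) = 1 the prime 4733 does not ramify.
Legendre symbol by Euler's criterion: (-211/4733) ≡ (-211)^2366 ≡ 4732 (mod 4733), i.e. (-211/4733) = -1.
(-211/4733) = -1, so 4733 is inert.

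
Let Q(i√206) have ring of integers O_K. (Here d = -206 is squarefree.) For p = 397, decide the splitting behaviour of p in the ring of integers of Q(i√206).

d = -206 ≡ 2 (mod 4), so O_K = ℤ[√-206] and disc(K) = 4d = -824.
Since gcd(397, -824) = 1 the prime 397 does not ramify.
Euler's criterion: (-206)^198 mod 397 = 1. Thus (-206|397) = 1.
(-206/397) = 1, so 397 splits.

397 splits in O_K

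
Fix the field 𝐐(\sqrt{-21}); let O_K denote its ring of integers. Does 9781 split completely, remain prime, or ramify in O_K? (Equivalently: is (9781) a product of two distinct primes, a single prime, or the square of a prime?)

splits completely

-21 mod 4 = 3, hence disc K = 4·(-21) = -84 and O_K = ℤ[√-21].
9781 ∤ -84, so 9781 is unramified.
(-21/9781) = 9760^4890 mod 9781 = 1, giving Legendre symbol 1.
Legendre symbol 1 ⇒ 9781 is split.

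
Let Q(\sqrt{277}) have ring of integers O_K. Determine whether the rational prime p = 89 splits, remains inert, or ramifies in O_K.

Since 277 ≡ 1 mod 4, the ring of integers is ℤ[(1+√277)/2] with discriminant 277.
disc(K) = 277 is not divisible by 89; 89 is unramified.
Legendre symbol by Euler's criterion: (277/89) ≡ 277^44 ≡ 1 (mod 89), i.e. (277/89) = 1.
d is a quadratic residue mod p, hence 89 splits in O_K.

split — (89) = 𝔭₁𝔭₂ with 𝔭₁ ≠ 𝔭₂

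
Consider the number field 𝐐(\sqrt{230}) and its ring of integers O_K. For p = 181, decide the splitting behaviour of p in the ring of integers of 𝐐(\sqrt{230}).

Since 230 ≢ 1 mod 4, the ring of integers is ℤ[√230] with discriminant 4·230 = 920.
181 ∤ 920, so 181 is unramified.
(230/181) = 49^90 mod 181 = 1, giving Legendre symbol 1.
d is a quadratic residue mod p, hence 181 splits in O_K.

split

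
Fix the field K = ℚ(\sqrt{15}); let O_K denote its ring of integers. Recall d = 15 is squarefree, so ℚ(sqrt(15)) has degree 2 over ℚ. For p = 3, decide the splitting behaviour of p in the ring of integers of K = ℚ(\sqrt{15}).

p ramifies

15 mod 4 = 3, hence disc K = 4·15 = 60 and O_K = ℤ[√15].
3 divides disc(K) = 60, so 3 ramifies.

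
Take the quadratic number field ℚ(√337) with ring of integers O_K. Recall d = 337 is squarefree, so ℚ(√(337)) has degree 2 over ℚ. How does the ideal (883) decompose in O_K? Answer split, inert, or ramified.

splits completely

337 mod 4 = 1, hence disc K = 337 and O_K = ℤ[(1+√337)/2].
883 ∤ 337, so 883 is unramified.
Legendre symbol by Euler's criterion: (337/883) ≡ 337^441 ≡ 1 (mod 883), i.e. (337/883) = 1.
d is a quadratic residue mod p, hence 883 splits in O_K.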